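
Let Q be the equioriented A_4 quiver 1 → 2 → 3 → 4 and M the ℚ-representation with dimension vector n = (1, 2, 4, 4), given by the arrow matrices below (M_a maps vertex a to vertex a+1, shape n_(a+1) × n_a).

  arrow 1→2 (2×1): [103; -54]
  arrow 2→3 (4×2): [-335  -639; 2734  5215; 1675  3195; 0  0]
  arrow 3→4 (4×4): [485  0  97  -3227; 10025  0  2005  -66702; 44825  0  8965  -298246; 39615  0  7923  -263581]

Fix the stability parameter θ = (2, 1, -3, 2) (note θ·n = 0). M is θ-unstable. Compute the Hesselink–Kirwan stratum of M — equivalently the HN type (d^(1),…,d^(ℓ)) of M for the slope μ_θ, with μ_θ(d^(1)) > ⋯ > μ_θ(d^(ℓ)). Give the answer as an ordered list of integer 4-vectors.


Barcode: M ≅ I[1,3], I[2,3], I[3,4]^2, I[4,4]^2. HN layers by μ_θ (4 steps, strictly decreasing):
  μ^(1)=2; μ^(2)=0; μ^(3)=-1; μ^(4)=-3

((0, 0, 0, 4); (1, 1, 1, 0); (0, 1, 1, 0); (0, 0, 2, 0))


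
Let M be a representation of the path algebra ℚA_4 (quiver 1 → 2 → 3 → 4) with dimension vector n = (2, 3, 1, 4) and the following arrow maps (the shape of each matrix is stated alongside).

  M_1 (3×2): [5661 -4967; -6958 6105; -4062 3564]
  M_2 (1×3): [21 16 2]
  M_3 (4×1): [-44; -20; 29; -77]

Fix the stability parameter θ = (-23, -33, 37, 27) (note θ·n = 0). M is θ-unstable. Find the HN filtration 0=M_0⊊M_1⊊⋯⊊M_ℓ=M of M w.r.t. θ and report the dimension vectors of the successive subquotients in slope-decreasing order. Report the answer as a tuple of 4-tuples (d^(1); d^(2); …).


Interval decomposition of M: I[1,2], I[1,4], I[2,2], I[4,4]^3.
HN type (ℓ=4): μ^(1)=32; μ^(2)=27; μ^(3)=-28; μ^(4)=-33

((0, 0, 1, 1); (0, 0, 0, 3); (2, 2, 0, 0); (0, 1, 0, 0))


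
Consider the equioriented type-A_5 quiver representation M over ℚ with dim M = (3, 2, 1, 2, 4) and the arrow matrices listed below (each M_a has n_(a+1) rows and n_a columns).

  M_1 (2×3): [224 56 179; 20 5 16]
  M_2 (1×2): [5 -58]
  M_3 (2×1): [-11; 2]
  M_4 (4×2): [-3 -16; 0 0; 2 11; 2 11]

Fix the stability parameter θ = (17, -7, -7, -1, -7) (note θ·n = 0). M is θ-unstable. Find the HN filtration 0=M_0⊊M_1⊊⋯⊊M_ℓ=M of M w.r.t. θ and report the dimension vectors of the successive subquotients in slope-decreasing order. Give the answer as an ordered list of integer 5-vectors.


Barcode: M ≅ I[1,1], I[1,2], I[1,5], I[4,5], I[5,5]^2. HN layers by μ_θ (5 steps, strictly decreasing):
  μ^(1)=17; μ^(2)=5; μ^(3)=-1; μ^(4)=-4; μ^(5)=-7

((1, 0, 0, 0, 0); (1, 1, 0, 0, 0); (1, 1, 1, 1, 1); (0, 0, 0, 1, 1); (0, 0, 0, 0, 2))


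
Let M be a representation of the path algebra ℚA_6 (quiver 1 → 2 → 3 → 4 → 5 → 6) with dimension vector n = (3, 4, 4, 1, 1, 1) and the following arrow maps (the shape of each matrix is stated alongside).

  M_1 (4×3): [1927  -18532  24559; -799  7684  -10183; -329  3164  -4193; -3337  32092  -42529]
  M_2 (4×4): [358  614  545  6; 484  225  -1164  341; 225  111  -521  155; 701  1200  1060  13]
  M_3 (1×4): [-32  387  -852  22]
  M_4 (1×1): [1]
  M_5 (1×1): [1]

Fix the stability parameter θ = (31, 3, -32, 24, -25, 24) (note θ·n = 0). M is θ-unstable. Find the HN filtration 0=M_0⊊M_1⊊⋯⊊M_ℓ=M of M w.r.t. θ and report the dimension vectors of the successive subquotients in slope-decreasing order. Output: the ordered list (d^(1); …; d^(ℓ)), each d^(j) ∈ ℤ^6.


Interval decomposition of M: I[1,1]^2, I[1,3], I[2,3]^2, I[2,6].
HN type (ℓ=5): μ^(1)=31; μ^(2)=24; μ^(3)=2/3; μ^(4)=-1/2; μ^(5)=-29/2

((2, 0, 0, 0, 0, 0); (0, 0, 0, 0, 0, 1); (1, 1, 1, 0, 0, 0); (0, 0, 0, 1, 1, 0); (0, 3, 3, 0, 0, 0))


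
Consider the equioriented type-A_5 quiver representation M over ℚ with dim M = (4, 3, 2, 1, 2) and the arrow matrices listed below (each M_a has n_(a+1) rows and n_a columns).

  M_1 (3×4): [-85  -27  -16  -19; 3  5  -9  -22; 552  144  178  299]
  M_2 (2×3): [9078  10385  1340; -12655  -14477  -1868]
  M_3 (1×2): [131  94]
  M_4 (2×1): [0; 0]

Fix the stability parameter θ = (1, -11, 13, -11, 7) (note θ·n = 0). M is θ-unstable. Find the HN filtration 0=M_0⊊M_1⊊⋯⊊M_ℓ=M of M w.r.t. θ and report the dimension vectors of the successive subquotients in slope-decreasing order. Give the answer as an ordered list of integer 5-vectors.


Interval decomposition of M: I[1,1], I[1,2], I[1,3], I[1,4], I[5,5]^2.
HN type (ℓ=4): μ^(1)=13; μ^(2)=7; μ^(3)=1; μ^(4)=-5

((0, 0, 1, 0, 0); (0, 0, 0, 0, 2); (1, 0, 1, 1, 0); (3, 3, 0, 0, 0))


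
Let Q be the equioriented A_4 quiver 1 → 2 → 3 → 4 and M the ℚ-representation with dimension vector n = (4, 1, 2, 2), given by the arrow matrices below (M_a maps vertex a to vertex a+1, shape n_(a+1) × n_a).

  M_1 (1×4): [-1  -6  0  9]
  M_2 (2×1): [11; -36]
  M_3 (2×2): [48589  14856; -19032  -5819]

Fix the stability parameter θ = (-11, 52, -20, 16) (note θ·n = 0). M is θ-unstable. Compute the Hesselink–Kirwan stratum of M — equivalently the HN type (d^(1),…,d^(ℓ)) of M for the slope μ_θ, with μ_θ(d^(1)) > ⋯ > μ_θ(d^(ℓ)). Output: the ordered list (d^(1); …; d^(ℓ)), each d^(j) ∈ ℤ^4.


Barcode: M ≅ I[1,1]^3, I[1,4], I[3,4]. HN layers by μ_θ (3 steps, strictly decreasing):
  μ^(1)=16; μ^(2)=-11; μ^(3)=-20

((0, 1, 1, 2); (4, 0, 0, 0); (0, 0, 1, 0))


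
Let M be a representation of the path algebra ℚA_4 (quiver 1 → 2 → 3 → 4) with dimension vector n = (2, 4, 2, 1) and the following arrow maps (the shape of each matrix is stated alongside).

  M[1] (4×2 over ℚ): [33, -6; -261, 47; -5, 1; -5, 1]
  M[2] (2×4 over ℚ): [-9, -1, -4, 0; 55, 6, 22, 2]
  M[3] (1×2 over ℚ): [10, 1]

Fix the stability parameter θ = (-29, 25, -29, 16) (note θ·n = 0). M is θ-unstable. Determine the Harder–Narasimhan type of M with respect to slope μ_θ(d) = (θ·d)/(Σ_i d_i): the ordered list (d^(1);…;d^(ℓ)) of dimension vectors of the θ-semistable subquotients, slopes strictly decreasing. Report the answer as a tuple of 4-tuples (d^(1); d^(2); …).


Interval decomposition of M: I[1,3], I[1,4], I[2,2]^2.
HN type (ℓ=4): μ^(1)=25; μ^(2)=16; μ^(3)=-2; μ^(4)=-29

((0, 2, 0, 0); (0, 0, 0, 1); (0, 2, 2, 0); (2, 0, 0, 0))


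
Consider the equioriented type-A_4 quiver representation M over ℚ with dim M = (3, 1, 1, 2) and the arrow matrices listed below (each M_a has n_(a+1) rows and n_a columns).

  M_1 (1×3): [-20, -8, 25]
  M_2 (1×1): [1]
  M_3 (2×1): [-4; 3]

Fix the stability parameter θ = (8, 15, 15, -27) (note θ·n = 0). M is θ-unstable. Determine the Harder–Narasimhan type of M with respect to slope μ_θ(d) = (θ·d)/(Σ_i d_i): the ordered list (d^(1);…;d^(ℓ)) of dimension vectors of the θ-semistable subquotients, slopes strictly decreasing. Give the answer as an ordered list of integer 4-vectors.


Barcode: M ≅ I[1,1]^2, I[1,4], I[4,4]. HN layers by μ_θ (3 steps, strictly decreasing):
  μ^(1)=8; μ^(2)=11/4; μ^(3)=-27

((2, 0, 0, 0); (1, 1, 1, 1); (0, 0, 0, 1))


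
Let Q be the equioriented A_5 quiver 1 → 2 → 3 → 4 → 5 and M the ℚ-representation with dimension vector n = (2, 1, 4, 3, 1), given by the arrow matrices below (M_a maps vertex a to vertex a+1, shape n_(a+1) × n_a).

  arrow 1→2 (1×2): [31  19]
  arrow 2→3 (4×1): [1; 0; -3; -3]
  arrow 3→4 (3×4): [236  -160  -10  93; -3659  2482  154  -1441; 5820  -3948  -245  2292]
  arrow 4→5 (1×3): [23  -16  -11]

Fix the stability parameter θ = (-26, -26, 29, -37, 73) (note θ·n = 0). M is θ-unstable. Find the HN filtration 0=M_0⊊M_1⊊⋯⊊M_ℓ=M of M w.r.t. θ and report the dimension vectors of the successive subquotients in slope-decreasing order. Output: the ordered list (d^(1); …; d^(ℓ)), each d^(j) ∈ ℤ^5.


Via rank(M_{q-1}∘⋯∘M_p): M ≅ I[1,1], I[1,4], I[3,3], I[3,4], I[3,5].
μ_θ-semistable layers: μ^(1)=73; μ^(2)=29; μ^(3)=-4; μ^(4)=-26

((0, 0, 0, 0, 1); (0, 0, 1, 0, 0); (0, 0, 3, 3, 0); (2, 1, 0, 0, 0))


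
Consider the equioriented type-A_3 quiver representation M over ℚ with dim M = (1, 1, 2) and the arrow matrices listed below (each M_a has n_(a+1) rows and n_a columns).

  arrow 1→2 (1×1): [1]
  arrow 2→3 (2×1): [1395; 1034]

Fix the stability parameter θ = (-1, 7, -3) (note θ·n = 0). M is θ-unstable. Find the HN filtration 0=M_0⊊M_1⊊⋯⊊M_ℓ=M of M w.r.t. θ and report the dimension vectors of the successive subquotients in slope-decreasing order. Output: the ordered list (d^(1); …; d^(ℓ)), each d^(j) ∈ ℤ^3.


Barcode: M ≅ I[1,3], I[3,3]. HN layers by μ_θ (3 steps, strictly decreasing):
  μ^(1)=2; μ^(2)=-1; μ^(3)=-3

((0, 1, 1); (1, 0, 0); (0, 0, 1))


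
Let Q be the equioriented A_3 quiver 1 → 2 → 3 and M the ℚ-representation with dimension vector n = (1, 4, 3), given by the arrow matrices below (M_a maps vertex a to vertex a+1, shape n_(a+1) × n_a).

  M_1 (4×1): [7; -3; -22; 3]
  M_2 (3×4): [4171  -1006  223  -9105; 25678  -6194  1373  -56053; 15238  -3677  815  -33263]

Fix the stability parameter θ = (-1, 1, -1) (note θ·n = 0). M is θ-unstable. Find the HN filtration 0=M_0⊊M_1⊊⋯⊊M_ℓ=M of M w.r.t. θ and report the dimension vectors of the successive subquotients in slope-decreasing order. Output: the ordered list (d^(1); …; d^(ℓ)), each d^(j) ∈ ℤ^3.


Barcode: M ≅ I[1,3], I[2,2], I[2,3]^2. HN layers by μ_θ (3 steps, strictly decreasing):
  μ^(1)=1; μ^(2)=0; μ^(3)=-1

((0, 1, 0); (0, 3, 3); (1, 0, 0))


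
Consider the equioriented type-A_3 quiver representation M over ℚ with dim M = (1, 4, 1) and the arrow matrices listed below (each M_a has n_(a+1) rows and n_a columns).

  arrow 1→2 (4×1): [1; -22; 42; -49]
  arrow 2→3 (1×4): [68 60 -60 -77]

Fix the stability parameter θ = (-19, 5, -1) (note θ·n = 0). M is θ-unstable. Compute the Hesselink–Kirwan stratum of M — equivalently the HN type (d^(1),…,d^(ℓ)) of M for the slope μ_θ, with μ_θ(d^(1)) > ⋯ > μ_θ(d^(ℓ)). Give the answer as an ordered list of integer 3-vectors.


Interval decomposition of M: I[1,3], I[2,2]^3.
HN type (ℓ=3): μ^(1)=5; μ^(2)=2; μ^(3)=-19

((0, 3, 0); (0, 1, 1); (1, 0, 0))


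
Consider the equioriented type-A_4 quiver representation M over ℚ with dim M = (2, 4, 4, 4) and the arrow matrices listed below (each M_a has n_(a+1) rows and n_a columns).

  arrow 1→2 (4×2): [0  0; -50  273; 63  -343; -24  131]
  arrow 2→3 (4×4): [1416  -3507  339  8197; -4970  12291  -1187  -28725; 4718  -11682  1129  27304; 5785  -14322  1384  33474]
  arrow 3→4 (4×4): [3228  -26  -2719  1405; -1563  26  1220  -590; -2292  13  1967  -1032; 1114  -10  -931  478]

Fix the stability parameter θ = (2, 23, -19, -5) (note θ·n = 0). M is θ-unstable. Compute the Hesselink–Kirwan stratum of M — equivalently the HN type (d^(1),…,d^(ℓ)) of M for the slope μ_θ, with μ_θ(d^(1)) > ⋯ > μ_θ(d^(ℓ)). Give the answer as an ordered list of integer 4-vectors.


Barcode: M ≅ I[1,2], I[1,4], I[2,4]^2, I[3,4]. HN layers by μ_θ (6 steps, strictly decreasing):
  μ^(1)=23; μ^(2)=2; μ^(3)=1/4; μ^(4)=-1/3; μ^(5)=-5; μ^(6)=-19

((0, 1, 0, 0); (1, 0, 0, 0); (1, 1, 1, 1); (0, 2, 2, 2); (0, 0, 0, 1); (0, 0, 1, 0))


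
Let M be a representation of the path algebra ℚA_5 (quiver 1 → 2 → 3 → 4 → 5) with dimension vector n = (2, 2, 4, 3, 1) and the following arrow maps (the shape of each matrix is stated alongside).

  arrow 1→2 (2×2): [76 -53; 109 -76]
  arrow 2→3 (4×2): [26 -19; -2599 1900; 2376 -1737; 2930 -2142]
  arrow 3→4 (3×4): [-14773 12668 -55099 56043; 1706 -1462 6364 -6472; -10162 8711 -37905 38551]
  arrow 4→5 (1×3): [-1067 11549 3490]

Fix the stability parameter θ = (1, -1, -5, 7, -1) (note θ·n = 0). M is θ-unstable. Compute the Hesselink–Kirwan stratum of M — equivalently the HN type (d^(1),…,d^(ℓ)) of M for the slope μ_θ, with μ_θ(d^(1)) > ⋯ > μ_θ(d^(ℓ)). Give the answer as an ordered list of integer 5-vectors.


Interval decomposition of M: I[1,3], I[1,4], I[3,3], I[3,5], I[4,4].
HN type (ℓ=4): μ^(1)=7; μ^(2)=3; μ^(3)=-5/3; μ^(4)=-5

((0, 0, 0, 2, 0); (0, 0, 0, 1, 1); (2, 2, 2, 0, 0); (0, 0, 2, 0, 0))


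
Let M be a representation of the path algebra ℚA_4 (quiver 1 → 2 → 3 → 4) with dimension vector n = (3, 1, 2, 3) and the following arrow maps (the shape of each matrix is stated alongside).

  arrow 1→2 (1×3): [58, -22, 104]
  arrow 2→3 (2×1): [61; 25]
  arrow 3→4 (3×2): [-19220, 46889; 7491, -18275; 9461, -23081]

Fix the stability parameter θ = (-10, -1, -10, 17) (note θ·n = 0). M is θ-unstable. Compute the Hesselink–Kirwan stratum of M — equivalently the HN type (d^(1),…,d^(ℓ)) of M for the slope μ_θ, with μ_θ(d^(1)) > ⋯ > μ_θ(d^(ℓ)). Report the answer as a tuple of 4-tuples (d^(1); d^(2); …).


Barcode: M ≅ I[1,1]^2, I[1,4], I[3,4], I[4,4]. HN layers by μ_θ (3 steps, strictly decreasing):
  μ^(1)=17; μ^(2)=-11/2; μ^(3)=-10

((0, 0, 0, 3); (0, 1, 1, 0); (3, 0, 1, 0))


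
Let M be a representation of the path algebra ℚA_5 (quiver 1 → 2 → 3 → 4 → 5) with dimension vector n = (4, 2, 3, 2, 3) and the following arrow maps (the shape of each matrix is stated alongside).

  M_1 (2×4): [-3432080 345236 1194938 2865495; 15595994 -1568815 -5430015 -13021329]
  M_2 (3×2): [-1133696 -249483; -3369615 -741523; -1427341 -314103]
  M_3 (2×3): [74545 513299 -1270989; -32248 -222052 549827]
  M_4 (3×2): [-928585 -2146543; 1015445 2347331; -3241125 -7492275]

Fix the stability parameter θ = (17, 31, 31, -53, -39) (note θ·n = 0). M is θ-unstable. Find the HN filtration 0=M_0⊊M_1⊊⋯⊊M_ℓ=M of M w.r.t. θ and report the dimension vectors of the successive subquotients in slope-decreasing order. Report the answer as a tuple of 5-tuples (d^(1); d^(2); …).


Via rank(M_{q-1}∘⋯∘M_p): M ≅ I[1,1]^2, I[1,4], I[1,5], I[3,3], I[5,5]^2.
μ_θ-semistable layers: μ^(1)=31; μ^(2)=17; μ^(3)=13/2; μ^(4)=-13/5; μ^(5)=-39

((0, 0, 1, 0, 0); (2, 0, 0, 0, 0); (1, 1, 1, 1, 0); (1, 1, 1, 1, 1); (0, 0, 0, 0, 2))


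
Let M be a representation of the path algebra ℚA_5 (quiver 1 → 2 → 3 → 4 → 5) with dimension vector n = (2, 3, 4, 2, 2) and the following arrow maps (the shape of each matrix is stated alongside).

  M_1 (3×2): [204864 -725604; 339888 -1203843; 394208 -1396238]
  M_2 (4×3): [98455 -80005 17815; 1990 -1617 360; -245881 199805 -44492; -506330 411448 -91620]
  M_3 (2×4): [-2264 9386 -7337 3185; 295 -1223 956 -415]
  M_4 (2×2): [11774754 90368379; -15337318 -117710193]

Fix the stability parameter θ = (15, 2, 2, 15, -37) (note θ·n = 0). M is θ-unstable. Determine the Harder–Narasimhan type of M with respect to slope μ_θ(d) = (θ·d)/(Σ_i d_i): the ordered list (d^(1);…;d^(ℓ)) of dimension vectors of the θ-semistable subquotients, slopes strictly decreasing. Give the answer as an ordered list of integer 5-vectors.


Via rank(M_{q-1}∘⋯∘M_p): M ≅ I[1,1], I[1,5], I[2,3], I[2,4], I[3,3], I[5,5].
μ_θ-semistable layers: μ^(1)=15; μ^(2)=2; μ^(3)=-3/5; μ^(4)=-37

((1, 0, 0, 1, 0); (0, 2, 3, 0, 0); (1, 1, 1, 1, 1); (0, 0, 0, 0, 1))


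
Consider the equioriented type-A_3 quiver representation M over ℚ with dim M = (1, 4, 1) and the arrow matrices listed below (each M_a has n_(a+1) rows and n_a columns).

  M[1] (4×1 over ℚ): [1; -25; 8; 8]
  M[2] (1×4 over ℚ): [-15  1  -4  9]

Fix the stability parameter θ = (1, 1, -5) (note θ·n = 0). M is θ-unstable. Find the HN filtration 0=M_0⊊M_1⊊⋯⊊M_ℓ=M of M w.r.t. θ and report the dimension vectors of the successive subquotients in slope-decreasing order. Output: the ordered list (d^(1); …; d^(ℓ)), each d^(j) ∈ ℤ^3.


Interval decomposition of M: I[1,2], I[2,2]^2, I[2,3].
HN type (ℓ=2): μ^(1)=1; μ^(2)=-2

((1, 3, 0); (0, 1, 1))


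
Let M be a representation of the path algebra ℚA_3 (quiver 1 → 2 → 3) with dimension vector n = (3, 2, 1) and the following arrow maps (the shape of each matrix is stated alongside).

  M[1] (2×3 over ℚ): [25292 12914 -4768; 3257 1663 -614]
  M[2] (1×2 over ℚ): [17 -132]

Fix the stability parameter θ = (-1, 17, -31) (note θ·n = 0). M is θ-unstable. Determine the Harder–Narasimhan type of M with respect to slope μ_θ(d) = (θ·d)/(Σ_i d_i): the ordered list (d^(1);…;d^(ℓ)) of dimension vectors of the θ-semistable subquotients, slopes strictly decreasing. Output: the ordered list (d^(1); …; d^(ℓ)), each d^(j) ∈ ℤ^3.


Interval decomposition of M: I[1,1], I[1,2], I[1,3].
HN type (ℓ=3): μ^(1)=17; μ^(2)=-1; μ^(3)=-5

((0, 1, 0); (2, 0, 0); (1, 1, 1))


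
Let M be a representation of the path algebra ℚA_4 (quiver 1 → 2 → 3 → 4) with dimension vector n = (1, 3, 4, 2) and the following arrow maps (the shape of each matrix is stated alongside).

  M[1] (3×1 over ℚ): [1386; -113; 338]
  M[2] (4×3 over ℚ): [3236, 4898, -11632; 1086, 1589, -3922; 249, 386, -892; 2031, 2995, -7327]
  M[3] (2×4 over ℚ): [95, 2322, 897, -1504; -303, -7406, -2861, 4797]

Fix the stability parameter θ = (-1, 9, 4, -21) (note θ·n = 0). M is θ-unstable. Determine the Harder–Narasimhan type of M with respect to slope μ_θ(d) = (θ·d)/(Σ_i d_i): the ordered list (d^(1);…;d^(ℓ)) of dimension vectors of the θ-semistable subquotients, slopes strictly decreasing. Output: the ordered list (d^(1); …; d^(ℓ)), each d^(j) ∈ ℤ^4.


Via rank(M_{q-1}∘⋯∘M_p): M ≅ I[1,4], I[2,3], I[2,4], I[3,3].
μ_θ-semistable layers: μ^(1)=13/2; μ^(2)=4; μ^(3)=-9/4; μ^(4)=-8/3

((0, 1, 1, 0); (0, 0, 1, 0); (1, 1, 1, 1); (0, 1, 1, 1))


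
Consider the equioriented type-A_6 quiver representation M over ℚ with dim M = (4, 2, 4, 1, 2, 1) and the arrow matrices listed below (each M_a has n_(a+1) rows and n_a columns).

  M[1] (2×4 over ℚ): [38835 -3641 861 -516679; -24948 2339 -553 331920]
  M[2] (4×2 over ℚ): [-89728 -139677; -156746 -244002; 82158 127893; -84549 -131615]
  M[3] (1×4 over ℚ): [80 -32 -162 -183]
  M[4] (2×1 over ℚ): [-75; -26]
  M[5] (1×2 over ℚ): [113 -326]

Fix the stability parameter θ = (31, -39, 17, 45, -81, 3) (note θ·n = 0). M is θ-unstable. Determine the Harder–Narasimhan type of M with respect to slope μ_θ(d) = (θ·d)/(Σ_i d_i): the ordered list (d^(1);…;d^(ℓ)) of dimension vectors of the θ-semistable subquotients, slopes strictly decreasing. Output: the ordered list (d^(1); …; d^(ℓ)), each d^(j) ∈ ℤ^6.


Interval decomposition of M: I[1,1]^2, I[1,3], I[1,6], I[3,3]^2, I[5,5].
HN type (ℓ=6): μ^(1)=31; μ^(2)=17; μ^(3)=3; μ^(4)=-4; μ^(5)=-27/5; μ^(6)=-81

((2, 0, 0, 0, 0, 0); (0, 0, 3, 0, 0, 0); (0, 0, 0, 0, 0, 1); (1, 1, 0, 0, 0, 0); (1, 1, 1, 1, 1, 0); (0, 0, 0, 0, 1, 0))


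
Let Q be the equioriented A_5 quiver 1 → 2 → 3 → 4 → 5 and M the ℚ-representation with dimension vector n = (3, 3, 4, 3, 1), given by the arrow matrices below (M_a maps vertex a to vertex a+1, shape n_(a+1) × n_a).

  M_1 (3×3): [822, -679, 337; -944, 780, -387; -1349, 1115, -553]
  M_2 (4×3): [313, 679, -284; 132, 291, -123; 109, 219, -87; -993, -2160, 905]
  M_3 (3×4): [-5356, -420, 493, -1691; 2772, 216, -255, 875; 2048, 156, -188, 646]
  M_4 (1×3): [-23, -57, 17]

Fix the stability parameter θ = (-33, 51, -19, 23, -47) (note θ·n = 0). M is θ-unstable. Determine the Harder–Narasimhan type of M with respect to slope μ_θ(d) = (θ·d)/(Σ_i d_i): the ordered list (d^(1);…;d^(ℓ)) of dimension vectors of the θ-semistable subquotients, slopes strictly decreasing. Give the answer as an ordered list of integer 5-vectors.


Via rank(M_{q-1}∘⋯∘M_p): M ≅ I[1,3], I[1,4]^2, I[3,3], I[4,5].
μ_θ-semistable layers: μ^(1)=23; μ^(2)=16; μ^(3)=-12; μ^(4)=-19; μ^(5)=-33

((0, 0, 0, 2, 0); (0, 3, 3, 0, 0); (0, 0, 0, 1, 1); (0, 0, 1, 0, 0); (3, 0, 0, 0, 0))


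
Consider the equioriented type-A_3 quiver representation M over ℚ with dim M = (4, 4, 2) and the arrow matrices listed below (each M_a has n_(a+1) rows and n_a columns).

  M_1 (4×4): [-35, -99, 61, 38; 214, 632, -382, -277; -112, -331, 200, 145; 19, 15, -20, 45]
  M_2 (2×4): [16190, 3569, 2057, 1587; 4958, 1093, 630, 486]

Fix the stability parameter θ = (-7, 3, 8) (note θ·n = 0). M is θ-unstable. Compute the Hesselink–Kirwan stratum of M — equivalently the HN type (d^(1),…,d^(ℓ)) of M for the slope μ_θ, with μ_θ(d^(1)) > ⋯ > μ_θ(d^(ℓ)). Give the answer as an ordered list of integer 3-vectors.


Via rank(M_{q-1}∘⋯∘M_p): M ≅ I[1,2]^2, I[1,3]^2.
μ_θ-semistable layers: μ^(1)=8; μ^(2)=3; μ^(3)=-7

((0, 0, 2); (0, 4, 0); (4, 0, 0))


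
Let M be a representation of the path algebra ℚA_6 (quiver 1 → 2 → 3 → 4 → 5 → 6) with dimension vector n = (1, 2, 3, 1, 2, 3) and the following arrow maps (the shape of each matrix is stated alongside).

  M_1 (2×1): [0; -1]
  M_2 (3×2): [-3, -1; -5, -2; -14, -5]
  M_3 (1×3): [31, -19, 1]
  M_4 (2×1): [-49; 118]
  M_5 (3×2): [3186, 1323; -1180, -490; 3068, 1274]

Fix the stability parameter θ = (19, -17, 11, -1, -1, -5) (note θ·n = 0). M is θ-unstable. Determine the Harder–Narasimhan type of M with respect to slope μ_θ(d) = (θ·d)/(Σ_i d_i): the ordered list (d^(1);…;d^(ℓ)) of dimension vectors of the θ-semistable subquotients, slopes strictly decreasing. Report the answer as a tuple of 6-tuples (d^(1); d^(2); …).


Via rank(M_{q-1}∘⋯∘M_p): M ≅ I[1,5], I[2,3], I[3,3], I[5,6], I[6,6]^2.
μ_θ-semistable layers: μ^(1)=11; μ^(2)=3; μ^(3)=1; μ^(4)=-3; μ^(5)=-5; μ^(6)=-17

((0, 0, 2, 0, 0, 0); (0, 0, 1, 1, 1, 0); (1, 1, 0, 0, 0, 0); (0, 0, 0, 0, 1, 1); (0, 0, 0, 0, 0, 2); (0, 1, 0, 0, 0, 0))


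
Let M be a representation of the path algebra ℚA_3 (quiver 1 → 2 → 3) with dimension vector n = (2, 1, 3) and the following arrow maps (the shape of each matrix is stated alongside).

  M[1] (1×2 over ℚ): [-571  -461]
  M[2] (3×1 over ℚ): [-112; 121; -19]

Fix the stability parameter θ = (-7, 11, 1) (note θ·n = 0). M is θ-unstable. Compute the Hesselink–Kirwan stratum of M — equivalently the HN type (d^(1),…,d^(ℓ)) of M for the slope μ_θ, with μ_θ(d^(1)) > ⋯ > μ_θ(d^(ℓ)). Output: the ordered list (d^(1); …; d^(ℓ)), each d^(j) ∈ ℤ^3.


Barcode: M ≅ I[1,1], I[1,3], I[3,3]^2. HN layers by μ_θ (3 steps, strictly decreasing):
  μ^(1)=6; μ^(2)=1; μ^(3)=-7

((0, 1, 1); (0, 0, 2); (2, 0, 0))


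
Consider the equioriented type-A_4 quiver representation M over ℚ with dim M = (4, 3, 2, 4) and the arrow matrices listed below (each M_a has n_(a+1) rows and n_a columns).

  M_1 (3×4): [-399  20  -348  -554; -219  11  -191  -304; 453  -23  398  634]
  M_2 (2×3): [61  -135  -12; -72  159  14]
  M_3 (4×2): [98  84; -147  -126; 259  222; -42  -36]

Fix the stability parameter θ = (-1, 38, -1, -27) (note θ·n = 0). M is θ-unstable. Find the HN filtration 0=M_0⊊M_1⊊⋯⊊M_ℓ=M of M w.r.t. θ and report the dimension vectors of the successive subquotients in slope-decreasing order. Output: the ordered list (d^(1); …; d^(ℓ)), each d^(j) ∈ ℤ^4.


Barcode: M ≅ I[1,1], I[1,2], I[1,3], I[1,4], I[4,4]^3. HN layers by μ_θ (5 steps, strictly decreasing):
  μ^(1)=38; μ^(2)=37/2; μ^(3)=10/3; μ^(4)=-1; μ^(5)=-27

((0, 1, 0, 0); (0, 1, 1, 0); (0, 1, 1, 1); (4, 0, 0, 0); (0, 0, 0, 3))


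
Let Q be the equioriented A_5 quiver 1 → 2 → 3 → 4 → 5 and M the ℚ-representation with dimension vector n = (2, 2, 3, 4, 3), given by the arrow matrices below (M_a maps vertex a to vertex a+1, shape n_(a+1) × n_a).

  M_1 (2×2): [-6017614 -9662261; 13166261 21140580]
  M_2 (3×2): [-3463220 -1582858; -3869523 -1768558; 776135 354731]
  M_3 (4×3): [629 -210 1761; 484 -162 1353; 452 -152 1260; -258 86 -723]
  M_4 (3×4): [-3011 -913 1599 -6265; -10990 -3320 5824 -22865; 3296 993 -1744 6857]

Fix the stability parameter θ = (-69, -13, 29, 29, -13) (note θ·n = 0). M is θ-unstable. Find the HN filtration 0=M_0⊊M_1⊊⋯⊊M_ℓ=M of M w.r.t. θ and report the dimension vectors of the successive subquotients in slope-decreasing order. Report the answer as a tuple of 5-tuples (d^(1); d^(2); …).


Barcode: M ≅ I[1,5]^2, I[3,3], I[4,4], I[4,5]. HN layers by μ_θ (5 steps, strictly decreasing):
  μ^(1)=29; μ^(2)=15; μ^(3)=8; μ^(4)=-13; μ^(5)=-69

((0, 0, 1, 1, 0); (0, 0, 2, 2, 2); (0, 0, 0, 1, 1); (0, 2, 0, 0, 0); (2, 0, 0, 0, 0))


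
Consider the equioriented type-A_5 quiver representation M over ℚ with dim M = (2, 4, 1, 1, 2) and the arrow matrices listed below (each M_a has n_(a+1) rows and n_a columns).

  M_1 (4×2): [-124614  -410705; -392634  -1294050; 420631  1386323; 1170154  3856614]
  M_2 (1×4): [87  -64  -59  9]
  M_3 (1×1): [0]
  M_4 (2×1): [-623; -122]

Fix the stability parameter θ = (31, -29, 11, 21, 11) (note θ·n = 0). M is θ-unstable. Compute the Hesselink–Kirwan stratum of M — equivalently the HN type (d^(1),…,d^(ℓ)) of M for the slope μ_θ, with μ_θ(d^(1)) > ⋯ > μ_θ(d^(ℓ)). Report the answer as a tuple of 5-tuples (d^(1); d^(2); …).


Barcode: M ≅ I[1,2], I[1,3], I[2,2]^2, I[4,5], I[5,5]. HN layers by μ_θ (4 steps, strictly decreasing):
  μ^(1)=16; μ^(2)=11; μ^(3)=1; μ^(4)=-29

((0, 0, 0, 1, 1); (0, 0, 1, 0, 1); (2, 2, 0, 0, 0); (0, 2, 0, 0, 0))


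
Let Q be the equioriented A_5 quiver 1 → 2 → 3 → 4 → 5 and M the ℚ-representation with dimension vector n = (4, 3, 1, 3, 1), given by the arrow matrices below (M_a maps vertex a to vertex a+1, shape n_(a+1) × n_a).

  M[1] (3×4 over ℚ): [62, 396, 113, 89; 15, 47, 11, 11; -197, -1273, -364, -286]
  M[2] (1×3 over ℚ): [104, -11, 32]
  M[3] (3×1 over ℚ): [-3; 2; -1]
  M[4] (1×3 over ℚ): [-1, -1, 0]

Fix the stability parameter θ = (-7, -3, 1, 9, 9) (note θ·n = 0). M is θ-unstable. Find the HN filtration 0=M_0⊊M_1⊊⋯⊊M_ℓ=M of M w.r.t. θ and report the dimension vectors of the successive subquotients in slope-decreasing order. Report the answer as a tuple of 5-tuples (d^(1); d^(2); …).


Interval decomposition of M: I[1,1], I[1,2]^2, I[1,5], I[4,4]^2.
HN type (ℓ=4): μ^(1)=9; μ^(2)=1; μ^(3)=-3; μ^(4)=-7

((0, 0, 0, 3, 1); (0, 0, 1, 0, 0); (0, 3, 0, 0, 0); (4, 0, 0, 0, 0))


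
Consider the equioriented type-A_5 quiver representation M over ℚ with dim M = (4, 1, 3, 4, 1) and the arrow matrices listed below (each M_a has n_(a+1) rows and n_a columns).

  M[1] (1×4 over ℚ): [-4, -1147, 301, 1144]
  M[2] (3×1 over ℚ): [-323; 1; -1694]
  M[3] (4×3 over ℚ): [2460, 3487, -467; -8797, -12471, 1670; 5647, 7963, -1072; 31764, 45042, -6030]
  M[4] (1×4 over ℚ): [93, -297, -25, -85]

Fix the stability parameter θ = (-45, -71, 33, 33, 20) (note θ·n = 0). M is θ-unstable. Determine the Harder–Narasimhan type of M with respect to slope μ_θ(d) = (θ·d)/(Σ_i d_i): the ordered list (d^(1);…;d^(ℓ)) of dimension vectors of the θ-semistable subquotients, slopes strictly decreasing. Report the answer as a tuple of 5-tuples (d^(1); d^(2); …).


Via rank(M_{q-1}∘⋯∘M_p): M ≅ I[1,1]^3, I[1,5], I[3,3], I[3,4], I[4,4]^2.
μ_θ-semistable layers: μ^(1)=33; μ^(2)=86/3; μ^(3)=-45; μ^(4)=-58

((0, 0, 2, 3, 0); (0, 0, 1, 1, 1); (3, 0, 0, 0, 0); (1, 1, 0, 0, 0))


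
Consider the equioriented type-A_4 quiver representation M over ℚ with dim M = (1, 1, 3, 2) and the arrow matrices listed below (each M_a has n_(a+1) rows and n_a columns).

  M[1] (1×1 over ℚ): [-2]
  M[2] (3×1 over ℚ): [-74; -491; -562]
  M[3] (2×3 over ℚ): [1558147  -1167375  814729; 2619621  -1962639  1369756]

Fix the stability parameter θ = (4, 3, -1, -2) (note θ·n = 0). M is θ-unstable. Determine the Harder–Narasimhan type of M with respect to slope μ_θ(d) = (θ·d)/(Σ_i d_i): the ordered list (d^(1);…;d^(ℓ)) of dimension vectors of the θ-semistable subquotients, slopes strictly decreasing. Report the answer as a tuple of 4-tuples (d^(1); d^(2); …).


Via rank(M_{q-1}∘⋯∘M_p): M ≅ I[1,4], I[3,3], I[3,4].
μ_θ-semistable layers: μ^(1)=1; μ^(2)=-1; μ^(3)=-3/2

((1, 1, 1, 1); (0, 0, 1, 0); (0, 0, 1, 1))


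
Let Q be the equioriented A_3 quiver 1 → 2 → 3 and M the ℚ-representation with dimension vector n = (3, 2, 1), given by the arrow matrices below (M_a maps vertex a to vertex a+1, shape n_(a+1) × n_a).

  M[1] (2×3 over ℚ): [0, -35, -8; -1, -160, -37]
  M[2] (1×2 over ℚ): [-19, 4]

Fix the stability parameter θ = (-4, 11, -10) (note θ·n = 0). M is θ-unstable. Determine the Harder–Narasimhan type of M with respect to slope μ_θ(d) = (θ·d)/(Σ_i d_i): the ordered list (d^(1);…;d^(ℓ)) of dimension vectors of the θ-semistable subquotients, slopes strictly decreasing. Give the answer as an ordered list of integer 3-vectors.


Via rank(M_{q-1}∘⋯∘M_p): M ≅ I[1,1], I[1,2], I[1,3].
μ_θ-semistable layers: μ^(1)=11; μ^(2)=1/2; μ^(3)=-4

((0, 1, 0); (0, 1, 1); (3, 0, 0))


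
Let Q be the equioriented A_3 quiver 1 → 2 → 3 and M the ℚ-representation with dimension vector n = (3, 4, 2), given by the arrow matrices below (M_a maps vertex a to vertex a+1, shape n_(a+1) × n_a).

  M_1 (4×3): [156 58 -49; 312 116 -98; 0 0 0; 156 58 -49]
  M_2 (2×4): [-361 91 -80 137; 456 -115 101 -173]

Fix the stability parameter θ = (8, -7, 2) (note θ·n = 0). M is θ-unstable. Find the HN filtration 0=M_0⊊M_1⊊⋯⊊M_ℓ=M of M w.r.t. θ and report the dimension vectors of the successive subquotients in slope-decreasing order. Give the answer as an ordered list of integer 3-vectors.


Via rank(M_{q-1}∘⋯∘M_p): M ≅ I[1,1]^2, I[1,3], I[2,2]^2, I[2,3].
μ_θ-semistable layers: μ^(1)=8; μ^(2)=2; μ^(3)=1/2; μ^(4)=-7

((2, 0, 0); (0, 0, 2); (1, 1, 0); (0, 3, 0))


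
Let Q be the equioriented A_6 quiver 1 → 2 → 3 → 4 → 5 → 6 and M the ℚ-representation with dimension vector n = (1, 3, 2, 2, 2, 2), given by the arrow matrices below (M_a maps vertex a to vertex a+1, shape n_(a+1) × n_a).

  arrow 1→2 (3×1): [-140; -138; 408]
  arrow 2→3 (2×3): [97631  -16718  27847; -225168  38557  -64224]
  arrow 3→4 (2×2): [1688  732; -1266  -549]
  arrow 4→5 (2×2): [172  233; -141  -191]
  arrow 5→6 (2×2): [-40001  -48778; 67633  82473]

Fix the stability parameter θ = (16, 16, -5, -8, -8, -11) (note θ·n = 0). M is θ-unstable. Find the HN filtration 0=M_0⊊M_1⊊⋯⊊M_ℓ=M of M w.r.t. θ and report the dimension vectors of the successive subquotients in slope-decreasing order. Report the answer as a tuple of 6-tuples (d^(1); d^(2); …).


Barcode: M ≅ I[1,6], I[2,2], I[2,3], I[4,6]. HN layers by μ_θ (4 steps, strictly decreasing):
  μ^(1)=16; μ^(2)=11/2; μ^(3)=0; μ^(4)=-9

((0, 1, 0, 0, 0, 0); (0, 1, 1, 0, 0, 0); (1, 1, 1, 1, 1, 1); (0, 0, 0, 1, 1, 1))


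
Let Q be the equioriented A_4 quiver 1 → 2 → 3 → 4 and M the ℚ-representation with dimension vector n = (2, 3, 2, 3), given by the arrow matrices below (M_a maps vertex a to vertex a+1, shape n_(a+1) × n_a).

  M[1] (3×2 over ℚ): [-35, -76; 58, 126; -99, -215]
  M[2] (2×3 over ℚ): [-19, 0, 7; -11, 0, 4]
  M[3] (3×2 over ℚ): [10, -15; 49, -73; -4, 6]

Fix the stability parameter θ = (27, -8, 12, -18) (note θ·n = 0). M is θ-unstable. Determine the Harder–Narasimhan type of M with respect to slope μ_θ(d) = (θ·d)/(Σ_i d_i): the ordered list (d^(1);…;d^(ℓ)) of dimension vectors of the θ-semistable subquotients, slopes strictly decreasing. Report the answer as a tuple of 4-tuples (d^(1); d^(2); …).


Interval decomposition of M: I[1,4]^2, I[2,2], I[4,4].
HN type (ℓ=3): μ^(1)=13/4; μ^(2)=-8; μ^(3)=-18

((2, 2, 2, 2); (0, 1, 0, 0); (0, 0, 0, 1))


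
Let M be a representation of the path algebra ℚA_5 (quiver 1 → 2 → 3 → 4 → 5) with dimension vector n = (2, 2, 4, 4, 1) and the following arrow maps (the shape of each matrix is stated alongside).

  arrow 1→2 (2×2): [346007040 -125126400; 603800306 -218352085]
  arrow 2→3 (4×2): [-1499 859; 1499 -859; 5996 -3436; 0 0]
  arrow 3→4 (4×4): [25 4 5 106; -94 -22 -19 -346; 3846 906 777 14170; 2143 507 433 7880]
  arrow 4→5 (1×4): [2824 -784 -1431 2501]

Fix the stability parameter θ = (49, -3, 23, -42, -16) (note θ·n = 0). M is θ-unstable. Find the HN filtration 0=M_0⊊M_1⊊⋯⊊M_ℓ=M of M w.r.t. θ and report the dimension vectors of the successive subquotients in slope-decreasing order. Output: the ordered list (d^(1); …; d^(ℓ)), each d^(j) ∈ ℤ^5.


Via rank(M_{q-1}∘⋯∘M_p): M ≅ I[1,1], I[1,4], I[2,2], I[3,4]^2, I[3,5].
μ_θ-semistable layers: μ^(1)=49; μ^(2)=27/4; μ^(3)=-3; μ^(4)=-19/2; μ^(5)=-35/3

((1, 0, 0, 0, 0); (1, 1, 1, 1, 0); (0, 1, 0, 0, 0); (0, 0, 2, 2, 0); (0, 0, 1, 1, 1))


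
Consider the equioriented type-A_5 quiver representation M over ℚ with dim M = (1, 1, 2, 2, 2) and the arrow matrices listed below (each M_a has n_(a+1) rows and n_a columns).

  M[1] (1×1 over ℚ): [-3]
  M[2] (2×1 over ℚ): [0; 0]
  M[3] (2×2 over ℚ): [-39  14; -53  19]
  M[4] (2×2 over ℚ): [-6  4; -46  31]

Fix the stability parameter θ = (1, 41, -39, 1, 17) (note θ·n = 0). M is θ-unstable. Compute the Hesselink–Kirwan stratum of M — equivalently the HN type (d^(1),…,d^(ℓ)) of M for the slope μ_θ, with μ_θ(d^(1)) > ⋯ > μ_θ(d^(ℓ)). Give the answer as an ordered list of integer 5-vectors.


Via rank(M_{q-1}∘⋯∘M_p): M ≅ I[1,2], I[3,5]^2.
μ_θ-semistable layers: μ^(1)=41; μ^(2)=17; μ^(3)=1; μ^(4)=-39

((0, 1, 0, 0, 0); (0, 0, 0, 0, 2); (1, 0, 0, 2, 0); (0, 0, 2, 0, 0))


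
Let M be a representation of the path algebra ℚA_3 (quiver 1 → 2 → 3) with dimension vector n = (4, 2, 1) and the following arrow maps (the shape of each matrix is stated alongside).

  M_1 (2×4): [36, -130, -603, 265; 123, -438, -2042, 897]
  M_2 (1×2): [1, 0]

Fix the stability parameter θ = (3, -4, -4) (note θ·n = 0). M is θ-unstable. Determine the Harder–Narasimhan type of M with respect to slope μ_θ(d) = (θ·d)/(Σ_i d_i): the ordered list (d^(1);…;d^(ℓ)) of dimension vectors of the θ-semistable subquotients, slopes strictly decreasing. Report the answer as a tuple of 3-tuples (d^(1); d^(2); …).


Barcode: M ≅ I[1,1]^2, I[1,2], I[1,3]. HN layers by μ_θ (3 steps, strictly decreasing):
  μ^(1)=3; μ^(2)=-1/2; μ^(3)=-5/3

((2, 0, 0); (1, 1, 0); (1, 1, 1))


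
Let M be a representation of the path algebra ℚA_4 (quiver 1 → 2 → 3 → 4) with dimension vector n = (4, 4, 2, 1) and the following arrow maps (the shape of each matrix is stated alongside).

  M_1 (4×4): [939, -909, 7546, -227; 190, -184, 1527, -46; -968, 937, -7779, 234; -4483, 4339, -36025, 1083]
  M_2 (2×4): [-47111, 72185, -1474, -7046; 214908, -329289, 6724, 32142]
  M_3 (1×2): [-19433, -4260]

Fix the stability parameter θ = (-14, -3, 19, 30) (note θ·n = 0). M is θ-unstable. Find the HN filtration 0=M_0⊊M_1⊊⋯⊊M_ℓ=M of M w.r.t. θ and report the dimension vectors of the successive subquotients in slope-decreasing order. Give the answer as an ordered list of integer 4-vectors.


Via rank(M_{q-1}∘⋯∘M_p): M ≅ I[1,1], I[1,2], I[1,3], I[1,4], I[2,2].
μ_θ-semistable layers: μ^(1)=30; μ^(2)=19; μ^(3)=-3; μ^(4)=-14

((0, 0, 0, 1); (0, 0, 2, 0); (0, 4, 0, 0); (4, 0, 0, 0))


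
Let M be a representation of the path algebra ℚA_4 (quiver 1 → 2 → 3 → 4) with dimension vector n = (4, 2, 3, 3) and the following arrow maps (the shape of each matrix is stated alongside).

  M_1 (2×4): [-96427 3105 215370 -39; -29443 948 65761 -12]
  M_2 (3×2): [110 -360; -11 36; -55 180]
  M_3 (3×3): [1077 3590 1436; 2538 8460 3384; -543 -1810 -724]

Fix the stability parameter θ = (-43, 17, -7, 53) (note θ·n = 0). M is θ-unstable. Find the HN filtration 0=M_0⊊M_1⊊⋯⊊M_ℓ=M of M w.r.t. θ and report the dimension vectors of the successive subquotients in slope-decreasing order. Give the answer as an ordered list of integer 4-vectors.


Interval decomposition of M: I[1,1]^2, I[1,2], I[1,3], I[3,3], I[3,4], I[4,4]^2.
HN type (ℓ=5): μ^(1)=53; μ^(2)=17; μ^(3)=5; μ^(4)=-7; μ^(5)=-43

((0, 0, 0, 3); (0, 1, 0, 0); (0, 1, 1, 0); (0, 0, 2, 0); (4, 0, 0, 0))


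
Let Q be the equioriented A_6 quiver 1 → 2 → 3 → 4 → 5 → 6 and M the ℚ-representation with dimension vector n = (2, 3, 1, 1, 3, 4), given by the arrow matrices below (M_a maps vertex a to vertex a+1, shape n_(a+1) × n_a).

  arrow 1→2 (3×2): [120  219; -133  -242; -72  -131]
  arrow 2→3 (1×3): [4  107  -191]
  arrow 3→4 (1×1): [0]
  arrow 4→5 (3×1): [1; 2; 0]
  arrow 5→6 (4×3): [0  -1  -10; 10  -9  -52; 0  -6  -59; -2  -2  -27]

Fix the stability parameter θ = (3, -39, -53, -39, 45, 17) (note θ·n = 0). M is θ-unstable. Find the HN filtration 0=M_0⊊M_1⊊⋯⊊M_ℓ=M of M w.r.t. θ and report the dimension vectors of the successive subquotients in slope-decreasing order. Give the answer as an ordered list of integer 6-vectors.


Barcode: M ≅ I[1,2], I[1,3], I[2,2], I[4,6], I[5,6]^2, I[6,6]. HN layers by μ_θ (5 steps, strictly decreasing):
  μ^(1)=31; μ^(2)=17; μ^(3)=-18; μ^(4)=-89/3; μ^(5)=-39

((0, 0, 0, 0, 3, 3); (0, 0, 0, 0, 0, 1); (1, 1, 0, 0, 0, 0); (1, 1, 1, 0, 0, 0); (0, 1, 0, 1, 0, 0))


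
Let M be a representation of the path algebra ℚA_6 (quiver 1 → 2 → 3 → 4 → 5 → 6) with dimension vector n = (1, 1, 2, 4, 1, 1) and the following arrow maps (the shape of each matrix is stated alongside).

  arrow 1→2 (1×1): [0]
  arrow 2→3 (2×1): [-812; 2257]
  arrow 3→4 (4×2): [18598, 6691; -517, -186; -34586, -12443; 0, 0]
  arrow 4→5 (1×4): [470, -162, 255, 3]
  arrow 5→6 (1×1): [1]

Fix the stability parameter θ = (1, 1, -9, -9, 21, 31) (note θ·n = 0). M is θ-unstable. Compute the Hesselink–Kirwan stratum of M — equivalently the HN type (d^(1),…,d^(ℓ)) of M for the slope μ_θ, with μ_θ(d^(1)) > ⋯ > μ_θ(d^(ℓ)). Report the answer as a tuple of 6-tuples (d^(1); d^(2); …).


Barcode: M ≅ I[1,1], I[2,6], I[3,4], I[4,4]^2. HN layers by μ_θ (5 steps, strictly decreasing):
  μ^(1)=31; μ^(2)=21; μ^(3)=1; μ^(4)=-17/3; μ^(5)=-9

((0, 0, 0, 0, 0, 1); (0, 0, 0, 0, 1, 0); (1, 0, 0, 0, 0, 0); (0, 1, 1, 1, 0, 0); (0, 0, 1, 3, 0, 0))


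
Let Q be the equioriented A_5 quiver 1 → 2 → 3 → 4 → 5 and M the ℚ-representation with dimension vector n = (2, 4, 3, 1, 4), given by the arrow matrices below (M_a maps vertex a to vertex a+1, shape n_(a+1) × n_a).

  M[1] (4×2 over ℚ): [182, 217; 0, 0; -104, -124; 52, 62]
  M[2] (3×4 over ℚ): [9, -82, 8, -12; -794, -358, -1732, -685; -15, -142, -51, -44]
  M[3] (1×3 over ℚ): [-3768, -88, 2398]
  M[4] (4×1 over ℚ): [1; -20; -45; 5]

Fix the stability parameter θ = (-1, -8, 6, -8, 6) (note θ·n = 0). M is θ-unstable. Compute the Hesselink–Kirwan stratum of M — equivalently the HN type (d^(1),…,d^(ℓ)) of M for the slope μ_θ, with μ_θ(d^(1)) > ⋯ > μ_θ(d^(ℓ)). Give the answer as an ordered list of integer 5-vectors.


Via rank(M_{q-1}∘⋯∘M_p): M ≅ I[1,1], I[1,5], I[2,2], I[2,3]^2, I[5,5]^3.
μ_θ-semistable layers: μ^(1)=6; μ^(2)=-1; μ^(3)=-9/2; μ^(4)=-8

((0, 0, 2, 0, 4); (1, 0, 1, 1, 0); (1, 1, 0, 0, 0); (0, 3, 0, 0, 0))


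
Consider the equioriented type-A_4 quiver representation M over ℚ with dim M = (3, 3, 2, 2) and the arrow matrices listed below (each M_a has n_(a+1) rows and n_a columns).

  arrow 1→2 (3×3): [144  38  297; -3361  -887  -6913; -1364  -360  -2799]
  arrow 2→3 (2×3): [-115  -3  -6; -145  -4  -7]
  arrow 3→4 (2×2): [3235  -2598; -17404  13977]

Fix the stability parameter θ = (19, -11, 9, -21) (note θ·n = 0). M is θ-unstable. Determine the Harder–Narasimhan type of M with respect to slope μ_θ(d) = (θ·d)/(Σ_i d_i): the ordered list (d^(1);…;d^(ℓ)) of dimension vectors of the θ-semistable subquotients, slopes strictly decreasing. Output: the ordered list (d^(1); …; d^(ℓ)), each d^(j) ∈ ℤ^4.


Interval decomposition of M: I[1,2], I[1,4]^2.
HN type (ℓ=2): μ^(1)=4; μ^(2)=-1

((1, 1, 0, 0); (2, 2, 2, 2))


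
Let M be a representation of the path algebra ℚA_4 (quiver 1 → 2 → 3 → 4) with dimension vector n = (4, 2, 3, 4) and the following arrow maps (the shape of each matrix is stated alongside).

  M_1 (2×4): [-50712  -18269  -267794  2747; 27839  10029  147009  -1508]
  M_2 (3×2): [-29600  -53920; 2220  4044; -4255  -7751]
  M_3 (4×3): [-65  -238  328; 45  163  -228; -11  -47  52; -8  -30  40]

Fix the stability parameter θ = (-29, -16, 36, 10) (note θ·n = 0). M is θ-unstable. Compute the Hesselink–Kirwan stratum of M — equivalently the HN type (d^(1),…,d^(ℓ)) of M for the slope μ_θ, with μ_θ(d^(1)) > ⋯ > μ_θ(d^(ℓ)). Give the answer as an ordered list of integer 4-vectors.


Interval decomposition of M: I[1,1]^2, I[1,2], I[1,3], I[3,4]^2, I[4,4]^2.
HN type (ℓ=5): μ^(1)=36; μ^(2)=23; μ^(3)=10; μ^(4)=-16; μ^(5)=-29

((0, 0, 1, 0); (0, 0, 2, 2); (0, 0, 0, 2); (0, 2, 0, 0); (4, 0, 0, 0))
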